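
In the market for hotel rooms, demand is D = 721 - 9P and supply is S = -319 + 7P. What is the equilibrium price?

P* = 65

Set D = S: 721 - 9P = -319 + 7P.
1040 = 16P, so P* = 65.
Q* = 721 − 9(65) = 136.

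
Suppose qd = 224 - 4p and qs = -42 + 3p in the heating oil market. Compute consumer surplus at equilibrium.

Equilibrium: 224 - 4p = -42 + 3p gives p* = 38, q* = 72.
Demand choke price (qd = 0): p = 56.
CS = ½(56 − 38)(72) = 648.

Consumer surplus = 648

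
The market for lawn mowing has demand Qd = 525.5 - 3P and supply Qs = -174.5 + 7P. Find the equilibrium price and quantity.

Set Qd = Qs: 525.5 - 3P = -174.5 + 7P.
700 = 10P, so P* = 70.
Q* = 525.5 − 3(70) = 315.5.

P* = 70, Q* = 315.5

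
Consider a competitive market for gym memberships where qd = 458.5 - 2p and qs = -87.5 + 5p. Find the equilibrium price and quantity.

Set qd = qs: 458.5 - 2p = -87.5 + 5p.
546 = 7p, so p* = 78.
q* = 458.5 − 2(78) = 302.5.

p* = 78, q* = 302.5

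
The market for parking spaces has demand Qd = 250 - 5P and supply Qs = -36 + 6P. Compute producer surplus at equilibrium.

Producer surplus = 1200

Equilibrium: 250 - 5P = -36 + 6P gives P* = 26, Q* = 120.
Supply starts at P = 6 (where Qs = 0).
PS = ½(26 − 6)(120) = 1200.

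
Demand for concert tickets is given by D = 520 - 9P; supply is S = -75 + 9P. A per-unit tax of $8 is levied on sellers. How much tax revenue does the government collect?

Tax revenue = 1492

Pre-tax equilibrium: P* = 595/18, Q* = 222.5.
Tax on sellers shifts supply to S = -75 + 9(P − 8) = -147 + 9P.
520 - 9P = -147 + 9P gives buyer price Pb = 667/18; sellers receive Ps = 667/18 − 8 = 523/18.
New quantity: Q = 520 − 9(667/18) = 186.5.
Revenue = 8 × 186.5 = 1492.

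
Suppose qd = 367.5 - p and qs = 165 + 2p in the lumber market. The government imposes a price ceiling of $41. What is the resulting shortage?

Shortage = 79.5

Equilibrium price would be p* = 67.5, so the ceiling at 41 binds.
At p = 41: qd = 367.5 − 1(41) = 326.5, qs = 165 + 2(41) = 247.
Shortage = 326.5 − 247 = 79.5.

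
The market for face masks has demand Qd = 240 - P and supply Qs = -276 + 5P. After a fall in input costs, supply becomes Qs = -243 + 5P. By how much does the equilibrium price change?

Original equilibrium: P* = 86, Q* = 154.
New equilibrium: 240 - P = -243 + 5P, so 483 = 6P and P' = 80.5; Q' = 240 − 1(80.5) = 159.5.
Change in price: 80.5 − 86 = -5.5.

ΔP = -5.5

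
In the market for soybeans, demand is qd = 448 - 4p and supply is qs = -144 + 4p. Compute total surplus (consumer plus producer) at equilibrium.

Equilibrium: 448 - 4p = -144 + 4p gives p* = 74, q* = 152.
Demand choke price: p = 112; supply starts at p = 36.
CS = ½(112 − 74)(152) = 2888; PS = ½(74 − 36)(152) = 2888.

Total surplus = 5776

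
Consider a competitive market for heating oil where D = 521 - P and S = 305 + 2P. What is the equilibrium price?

P* = 72

Set D = S: 521 - P = 305 + 2P.
216 = 3P, so P* = 72.
Q* = 521 − 1(72) = 449.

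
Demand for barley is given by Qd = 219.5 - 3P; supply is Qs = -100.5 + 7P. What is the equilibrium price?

Set Qd = Qs: 219.5 - 3P = -100.5 + 7P.
320 = 10P, so P* = 32.
Q* = 219.5 − 3(32) = 123.5.

P* = 32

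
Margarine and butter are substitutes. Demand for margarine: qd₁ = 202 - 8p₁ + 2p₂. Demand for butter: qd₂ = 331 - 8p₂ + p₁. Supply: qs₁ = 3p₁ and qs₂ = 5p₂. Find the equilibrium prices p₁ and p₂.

Market 1: 202 - 8p₁ + 2p₂ = 3p₁ → 11p₁ - 2p₂ = 202.
Market 2: 13p₂ - p₁ = 331.
Eliminating p₂: 13×(1) + 2×(2) gives 141p₁ = 3288, so p₁ = 1096/47.
Back-substitute into (2): p₂ = (331 + 1×1096/47) / 13 = 1281/47.

p₁ = 1096/47, p₂ = 1281/47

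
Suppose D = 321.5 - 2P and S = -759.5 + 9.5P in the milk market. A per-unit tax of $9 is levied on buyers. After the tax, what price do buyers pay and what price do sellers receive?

Pre-tax equilibrium: P* = 94, Q* = 133.5.
Tax on buyers shifts demand to D = 321.5 − 2(P + 9) = 303.5 - 2P.
303.5 - 2P = -759.5 + 9.5P gives seller price Ps = 2126/23; buyers pay Pb = 2126/23 + 9 = 2333/23.
New quantity: Q = 321.5 − 2(2333/23) = 5457/46.

Buyers pay 2333/23, sellers receive 2126/23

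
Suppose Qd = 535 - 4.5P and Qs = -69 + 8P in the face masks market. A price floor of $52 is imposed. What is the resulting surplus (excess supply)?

Equilibrium price would be P* = 48.32, so the floor at 52 binds.
At P = 52: Qd = 301, Qs = 347.
Surplus = 347 − 301 = 46.

Surplus = 46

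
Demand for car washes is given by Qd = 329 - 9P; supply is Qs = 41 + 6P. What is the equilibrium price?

P* = 19.2

Set Qd = Qs: 329 - 9P = 41 + 6P.
288 = 15P, so P* = 19.2.
Q* = 329 − 9(19.2) = 156.2.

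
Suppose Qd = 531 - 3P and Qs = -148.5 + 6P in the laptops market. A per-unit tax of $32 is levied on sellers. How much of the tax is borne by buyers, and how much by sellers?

Pre-tax equilibrium: P* = 75.5, Q* = 304.5.
Tax on sellers shifts supply to Qs = -148.5 + 6(P − 32) = -340.5 + 6P.
531 - 3P = -340.5 + 6P gives buyer price Pb = 581/6; sellers receive Ps = 581/6 − 32 = 389/6.
New quantity: Q = 531 − 3(581/6) = 240.5.
Buyer burden = 581/6 − 75.5 = 64/3; seller burden = 75.5 − 389/6 = 32/3.

Buyers bear 64/3, sellers bear 32/3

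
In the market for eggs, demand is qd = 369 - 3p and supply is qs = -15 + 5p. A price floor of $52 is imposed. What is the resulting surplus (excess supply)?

Surplus = 32

Equilibrium price would be p* = 48, so the floor at 52 binds.
At p = 52: qd = 213, qs = 245.
Surplus = 245 − 213 = 32.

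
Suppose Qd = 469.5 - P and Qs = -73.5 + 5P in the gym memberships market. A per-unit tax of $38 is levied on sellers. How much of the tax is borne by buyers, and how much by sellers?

Buyers bear 95/3, sellers bear 19/3

Pre-tax equilibrium: P* = 90.5, Q* = 379.
Tax on sellers shifts supply to Qs = -73.5 + 5(P − 38) = -263.5 + 5P.
469.5 - P = -263.5 + 5P gives buyer price Pb = 733/6; sellers receive Ps = 733/6 − 38 = 505/6.
New quantity: Q = 469.5 − 1(733/6) = 1042/3.
Buyer burden = 733/6 − 90.5 = 95/3; seller burden = 90.5 − 505/6 = 19/3.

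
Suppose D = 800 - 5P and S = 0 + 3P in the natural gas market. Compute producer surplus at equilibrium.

Equilibrium: 800 - 5P = 0 + 3P gives P* = 100, Q* = 300.
Supply starts at P = 0 (where S = 0).
PS = ½(100 − 0)(300) = 15000.

Producer surplus = 15000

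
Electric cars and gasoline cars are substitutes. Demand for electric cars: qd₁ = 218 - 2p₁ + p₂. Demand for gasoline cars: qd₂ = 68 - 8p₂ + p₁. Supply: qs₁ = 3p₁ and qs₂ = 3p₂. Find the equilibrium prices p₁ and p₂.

Market 1: 218 - 2p₁ + p₂ = 3p₁ → 5p₁ - p₂ = 218.
Market 2: 11p₂ - p₁ = 68.
Eliminating p₂: 11×(1) + 1×(2) gives 54p₁ = 2466, so p₁ = 137/3.
Back-substitute into (2): p₂ = (68 + 1×137/3) / 11 = 31/3.

p₁ = 137/3, p₂ = 31/3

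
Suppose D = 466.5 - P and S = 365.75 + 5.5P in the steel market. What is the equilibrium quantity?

Q* = 451

Set D = S: 466.5 - P = 365.75 + 5.5P.
100.75 = 6.5P, so P* = 15.5.
Q* = 466.5 − 1(15.5) = 451.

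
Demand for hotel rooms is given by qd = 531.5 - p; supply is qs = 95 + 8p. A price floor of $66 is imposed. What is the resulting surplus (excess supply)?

Surplus = 157.5

Equilibrium price would be p* = 48.5, so the floor at 66 binds.
At p = 66: qd = 465.5, qs = 623.
Surplus = 623 − 465.5 = 157.5.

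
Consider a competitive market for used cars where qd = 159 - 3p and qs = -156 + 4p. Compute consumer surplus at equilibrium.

Consumer surplus = 96

Equilibrium: 159 - 3p = -156 + 4p gives p* = 45, q* = 24.
Demand choke price (qd = 0): p = 53.
CS = ½(53 − 45)(24) = 96.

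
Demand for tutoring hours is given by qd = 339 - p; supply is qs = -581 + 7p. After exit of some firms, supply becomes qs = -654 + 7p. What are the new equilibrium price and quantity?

Original equilibrium: p* = 115, q* = 224.
New equilibrium: 339 - p = -654 + 7p, so 993 = 8p and p' = 124.125; q' = 339 − 1(124.125) = 214.875.

p' = 124.125, q' = 214.875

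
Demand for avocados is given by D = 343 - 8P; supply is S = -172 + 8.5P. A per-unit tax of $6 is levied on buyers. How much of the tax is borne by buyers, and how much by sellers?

Pre-tax equilibrium: P* = 1030/33, Q* = 3079/33.
Tax on buyers shifts demand to D = 343 − 8(P + 6) = 295 - 8P.
295 - 8P = -172 + 8.5P gives seller price Ps = 934/33; buyers pay Pb = 934/33 + 6 = 1132/33.
New quantity: Q = 343 − 8(1132/33) = 2263/33.
Buyer burden = 1132/33 − 1030/33 = 34/11; seller burden = 1030/33 − 934/33 = 32/11.

Buyers bear 34/11, sellers bear 32/11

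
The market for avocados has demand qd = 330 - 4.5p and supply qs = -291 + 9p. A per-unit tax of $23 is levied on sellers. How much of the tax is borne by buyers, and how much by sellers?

Pre-tax equilibrium: p* = 46, q* = 123.
Tax on sellers shifts supply to qs = -291 + 9(p − 23) = -498 + 9p.
330 - 4.5p = -498 + 9p gives buyer price pb = 184/3; sellers receive ps = 184/3 − 23 = 115/3.
New quantity: q = 330 − 4.5(184/3) = 54.
Buyer burden = 184/3 − 46 = 46/3; seller burden = 46 − 115/3 = 23/3.

Buyers bear 46/3, sellers bear 23/3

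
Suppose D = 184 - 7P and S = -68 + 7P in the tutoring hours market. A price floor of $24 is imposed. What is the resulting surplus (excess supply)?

Equilibrium price would be P* = 18, so the floor at 24 binds.
At P = 24: D = 16, S = 100.
Surplus = 100 − 16 = 84.

Surplus = 84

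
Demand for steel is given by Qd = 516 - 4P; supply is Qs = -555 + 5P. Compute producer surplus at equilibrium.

Producer surplus = 160

Equilibrium: 516 - 4P = -555 + 5P gives P* = 119, Q* = 40.
Supply starts at P = 111 (where Qs = 0).
PS = ½(119 − 111)(40) = 160.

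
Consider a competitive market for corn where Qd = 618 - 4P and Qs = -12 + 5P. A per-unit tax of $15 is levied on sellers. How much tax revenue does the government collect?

Tax revenue = 4570

Pre-tax equilibrium: P* = 70, Q* = 338.
Tax on sellers shifts supply to Qs = -12 + 5(P − 15) = -87 + 5P.
618 - 4P = -87 + 5P gives buyer price Pb = 235/3; sellers receive Ps = 235/3 − 15 = 190/3.
New quantity: Q = 618 − 4(235/3) = 914/3.
Revenue = 15 × 914/3 = 4570.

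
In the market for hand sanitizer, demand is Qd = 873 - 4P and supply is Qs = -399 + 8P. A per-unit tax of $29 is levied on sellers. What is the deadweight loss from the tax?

Deadweight loss = 3364/3

Pre-tax equilibrium: P* = 106, Q* = 449.
Tax on sellers shifts supply to Qs = -399 + 8(P − 29) = -631 + 8P.
873 - 4P = -631 + 8P gives buyer price Pb = 376/3; sellers receive Ps = 376/3 − 29 = 289/3.
New quantity: Q = 873 − 4(376/3) = 1115/3.
DWL = ½ × 29 × (449 − 1115/3) = 3364/3.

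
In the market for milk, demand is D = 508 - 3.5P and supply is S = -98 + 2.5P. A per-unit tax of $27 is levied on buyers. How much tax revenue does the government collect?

Tax revenue = 3108.375

Pre-tax equilibrium: P* = 101, Q* = 154.5.
Tax on buyers shifts demand to D = 508 − 3.5(P + 27) = 413.5 - 3.5P.
413.5 - 3.5P = -98 + 2.5P gives seller price Ps = 85.25; buyers pay Pb = 85.25 + 27 = 112.25.
New quantity: Q = 508 − 3.5(112.25) = 115.125.
Revenue = 27 × 115.125 = 3108.375.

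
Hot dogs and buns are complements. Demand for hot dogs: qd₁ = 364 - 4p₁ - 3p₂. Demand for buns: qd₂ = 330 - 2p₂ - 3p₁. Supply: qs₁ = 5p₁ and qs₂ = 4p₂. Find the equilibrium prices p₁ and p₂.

p₁ = 398/15, p₂ = 626/15

Market 1: 364 - 4p₁ - 3p₂ = 5p₁ → 9p₁ + 3p₂ = 364.
Market 2: 6p₂ + 3p₁ = 330.
Eliminating p₂: 6×(1) − 3×(2) gives 45p₁ = 1194, so p₁ = 398/15.
Back-substitute into (2): p₂ = (330 − 3×398/15) / 6 = 626/15.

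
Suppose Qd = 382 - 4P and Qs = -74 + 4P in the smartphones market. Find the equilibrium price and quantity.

Set Qd = Qs: 382 - 4P = -74 + 4P.
456 = 8P, so P* = 57.
Q* = 382 − 4(57) = 154.

P* = 57, Q* = 154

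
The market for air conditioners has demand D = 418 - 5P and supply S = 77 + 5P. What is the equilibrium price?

P* = 34.1

Set D = S: 418 - 5P = 77 + 5P.
341 = 10P, so P* = 34.1.
Q* = 418 − 5(34.1) = 247.5.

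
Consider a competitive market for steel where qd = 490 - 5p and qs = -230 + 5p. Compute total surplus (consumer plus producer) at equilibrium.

Equilibrium: 490 - 5p = -230 + 5p gives p* = 72, q* = 130.
Demand choke price: p = 98; supply starts at p = 46.
CS = ½(98 − 72)(130) = 1690; PS = ½(72 − 46)(130) = 1690.

Total surplus = 3380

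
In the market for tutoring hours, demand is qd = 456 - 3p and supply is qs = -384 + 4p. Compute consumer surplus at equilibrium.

Equilibrium: 456 - 3p = -384 + 4p gives p* = 120, q* = 96.
Demand choke price (qd = 0): p = 152.
CS = ½(152 − 120)(96) = 1536.

Consumer surplus = 1536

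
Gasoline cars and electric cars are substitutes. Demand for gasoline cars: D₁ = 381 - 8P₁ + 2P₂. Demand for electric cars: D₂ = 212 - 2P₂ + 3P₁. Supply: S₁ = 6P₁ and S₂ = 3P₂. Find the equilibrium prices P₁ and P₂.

P₁ = 36.390625, P₂ = 64.234375

Market 1: 381 - 8P₁ + 2P₂ = 6P₁ → 14P₁ - 2P₂ = 381.
Market 2: 5P₂ - 3P₁ = 212.
Eliminating P₂: 5×(1) + 2×(2) gives 64P₁ = 2329, so P₁ = 36.390625.
Back-substitute into (2): P₂ = (212 + 3×36.390625) / 5 = 64.234375.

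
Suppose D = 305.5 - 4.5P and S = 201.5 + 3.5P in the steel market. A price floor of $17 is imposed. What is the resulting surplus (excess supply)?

Equilibrium price would be P* = 13, so the floor at 17 binds.
At P = 17: D = 229, S = 261.
Surplus = 261 − 229 = 32.

Surplus = 32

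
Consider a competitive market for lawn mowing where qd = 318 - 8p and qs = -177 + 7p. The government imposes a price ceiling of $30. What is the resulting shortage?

Shortage = 45

Equilibrium price would be p* = 33, so the ceiling at 30 binds.
At p = 30: qd = 318 − 8(30) = 78, qs = -177 + 7(30) = 33.
Shortage = 78 − 33 = 45.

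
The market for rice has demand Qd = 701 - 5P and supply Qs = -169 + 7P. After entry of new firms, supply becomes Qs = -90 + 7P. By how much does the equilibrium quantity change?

Original equilibrium: P* = 72.5, Q* = 338.5.
New equilibrium: 701 - 5P = -90 + 7P, so 791 = 12P and P' = 791/12; Q' = 701 − 5(791/12) = 4457/12.
Change in quantity: 4457/12 − 338.5 = 395/12.

ΔQ = 395/12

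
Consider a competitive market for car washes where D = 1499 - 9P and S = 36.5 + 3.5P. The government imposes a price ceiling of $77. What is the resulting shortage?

Equilibrium price would be P* = 117, so the ceiling at 77 binds.
At P = 77: D = 1499 − 9(77) = 806, S = 36.5 + 3.5(77) = 306.
Shortage = 806 − 306 = 500.

Shortage = 500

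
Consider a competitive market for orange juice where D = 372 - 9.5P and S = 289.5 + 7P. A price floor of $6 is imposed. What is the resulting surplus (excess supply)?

Equilibrium price would be P* = 5, so the floor at 6 binds.
At P = 6: D = 315, S = 331.5.
Surplus = 331.5 − 315 = 16.5.

Surplus = 16.5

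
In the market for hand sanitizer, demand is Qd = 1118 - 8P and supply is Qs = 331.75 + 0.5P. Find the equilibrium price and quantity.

Set Qd = Qs: 1118 - 8P = 331.75 + 0.5P.
786.25 = 8.5P, so P* = 92.5.
Q* = 1118 − 8(92.5) = 378.

P* = 92.5, Q* = 378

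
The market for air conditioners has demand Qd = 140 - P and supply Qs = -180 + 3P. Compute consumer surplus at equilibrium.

Consumer surplus = 1800

Equilibrium: 140 - P = -180 + 3P gives P* = 80, Q* = 60.
Demand choke price (Qd = 0): P = 140.
CS = ½(140 − 80)(60) = 1800.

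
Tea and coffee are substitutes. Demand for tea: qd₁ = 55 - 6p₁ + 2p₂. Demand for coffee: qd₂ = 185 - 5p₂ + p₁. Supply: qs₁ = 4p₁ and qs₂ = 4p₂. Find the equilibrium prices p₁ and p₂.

p₁ = 865/88, p₂ = 1905/88

Market 1: 55 - 6p₁ + 2p₂ = 4p₁ → 10p₁ - 2p₂ = 55.
Market 2: 9p₂ - p₁ = 185.
Eliminating p₂: 9×(1) + 2×(2) gives 88p₁ = 865, so p₁ = 865/88.
Back-substitute into (2): p₂ = (185 + 1×865/88) / 9 = 1905/88.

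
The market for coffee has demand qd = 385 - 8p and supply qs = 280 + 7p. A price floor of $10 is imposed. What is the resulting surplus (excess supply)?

Equilibrium price would be p* = 7, so the floor at 10 binds.
At p = 10: qd = 305, qs = 350.
Surplus = 350 − 305 = 45.

Surplus = 45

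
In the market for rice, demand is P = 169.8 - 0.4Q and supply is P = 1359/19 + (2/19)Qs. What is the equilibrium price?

P* = 92

Set the two price expressions equal: 169.8 - 0.4Q = 1359/19 + (2/19)Q.
9336/95 = (48/95)Q, so Q* = 194.5.
P* = 169.8 − (0.4)(194.5) = 92.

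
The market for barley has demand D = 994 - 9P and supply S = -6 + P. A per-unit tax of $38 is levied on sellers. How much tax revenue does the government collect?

Tax revenue = 2272.4

Pre-tax equilibrium: P* = 100, Q* = 94.
Tax on sellers shifts supply to S = -6 + 1(P − 38) = -44 + P.
994 - 9P = -44 + P gives buyer price Pb = 103.8; sellers receive Ps = 103.8 − 38 = 65.8.
New quantity: Q = 994 − 9(103.8) = 59.8.
Revenue = 38 × 59.8 = 2272.4.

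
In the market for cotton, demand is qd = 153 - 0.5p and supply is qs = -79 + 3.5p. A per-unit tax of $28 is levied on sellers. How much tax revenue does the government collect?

Tax revenue = 3129

Pre-tax equilibrium: p* = 58, q* = 124.
Tax on sellers shifts supply to qs = -79 + 3.5(p − 28) = -177 + 3.5p.
153 - 0.5p = -177 + 3.5p gives buyer price pb = 82.5; sellers receive ps = 82.5 − 28 = 54.5.
New quantity: q = 153 − 0.5(82.5) = 111.75.
Revenue = 28 × 111.75 = 3129.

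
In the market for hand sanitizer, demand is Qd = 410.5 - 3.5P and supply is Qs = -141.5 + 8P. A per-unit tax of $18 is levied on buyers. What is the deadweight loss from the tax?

Pre-tax equilibrium: P* = 48, Q* = 242.5.
Tax on buyers shifts demand to Qd = 410.5 − 3.5(P + 18) = 347.5 - 3.5P.
347.5 - 3.5P = -141.5 + 8P gives seller price Ps = 978/23; buyers pay Pb = 978/23 + 18 = 1392/23.
New quantity: Q = 410.5 − 3.5(1392/23) = 9139/46.
DWL = ½ × 18 × (242.5 − 9139/46) = 9072/23.

Deadweight loss = 9072/23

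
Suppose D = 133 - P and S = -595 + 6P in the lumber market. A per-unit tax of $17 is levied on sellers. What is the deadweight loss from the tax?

Pre-tax equilibrium: P* = 104, Q* = 29.
Tax on sellers shifts supply to S = -595 + 6(P − 17) = -697 + 6P.
133 - P = -697 + 6P gives buyer price Pb = 830/7; sellers receive Ps = 830/7 − 17 = 711/7.
New quantity: Q = 133 − 1(830/7) = 101/7.
DWL = ½ × 17 × (29 − 101/7) = 867/7.

Deadweight loss = 867/7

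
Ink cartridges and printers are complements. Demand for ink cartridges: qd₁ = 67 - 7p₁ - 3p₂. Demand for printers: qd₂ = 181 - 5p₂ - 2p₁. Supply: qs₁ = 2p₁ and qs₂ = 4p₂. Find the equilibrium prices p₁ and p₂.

p₁ = 0.8, p₂ = 299/15

Market 1: 67 - 7p₁ - 3p₂ = 2p₁ → 9p₁ + 3p₂ = 67.
Market 2: 9p₂ + 2p₁ = 181.
Eliminating p₂: 9×(1) − 3×(2) gives 75p₁ = 60, so p₁ = 0.8.
Back-substitute into (2): p₂ = (181 − 2×0.8) / 9 = 299/15.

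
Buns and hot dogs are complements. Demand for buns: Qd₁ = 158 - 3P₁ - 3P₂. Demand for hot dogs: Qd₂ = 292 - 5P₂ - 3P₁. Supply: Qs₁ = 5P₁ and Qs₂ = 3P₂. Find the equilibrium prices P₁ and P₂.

Market 1: 158 - 3P₁ - 3P₂ = 5P₁ → 8P₁ + 3P₂ = 158.
Market 2: 8P₂ + 3P₁ = 292.
Eliminating P₂: 8×(1) − 3×(2) gives 55P₁ = 388, so P₁ = 388/55.
Back-substitute into (2): P₂ = (292 − 3×388/55) / 8 = 1862/55.

P₁ = 388/55, P₂ = 1862/55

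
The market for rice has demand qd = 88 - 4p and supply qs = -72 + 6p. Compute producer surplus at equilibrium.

Producer surplus = 48

Equilibrium: 88 - 4p = -72 + 6p gives p* = 16, q* = 24.
Supply starts at p = 12 (where qs = 0).
PS = ½(16 − 12)(24) = 48.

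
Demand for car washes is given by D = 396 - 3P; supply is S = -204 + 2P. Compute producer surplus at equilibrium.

Equilibrium: 396 - 3P = -204 + 2P gives P* = 120, Q* = 36.
Supply starts at P = 102 (where S = 0).
PS = ½(120 − 102)(36) = 324.

Producer surplus = 324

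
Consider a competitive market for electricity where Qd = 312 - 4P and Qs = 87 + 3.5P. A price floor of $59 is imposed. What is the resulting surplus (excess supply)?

Surplus = 217.5

Equilibrium price would be P* = 30, so the floor at 59 binds.
At P = 59: Qd = 76, Qs = 293.5.
Surplus = 293.5 − 76 = 217.5.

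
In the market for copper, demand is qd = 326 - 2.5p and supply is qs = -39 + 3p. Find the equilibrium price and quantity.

p* = 730/11, q* = 1761/11

Set qd = qs: 326 - 2.5p = -39 + 3p.
365 = 5.5p, so p* = 730/11.
q* = 326 − 2.5(730/11) = 1761/11.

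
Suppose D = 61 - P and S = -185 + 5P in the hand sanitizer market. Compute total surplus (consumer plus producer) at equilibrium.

Total surplus = 240

Equilibrium: 61 - P = -185 + 5P gives P* = 41, Q* = 20.
Demand choke price: P = 61; supply starts at P = 37.
CS = ½(61 − 41)(20) = 200; PS = ½(41 − 37)(20) = 40.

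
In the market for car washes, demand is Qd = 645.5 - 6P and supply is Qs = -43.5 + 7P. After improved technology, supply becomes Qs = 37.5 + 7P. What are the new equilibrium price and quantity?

Original equilibrium: P* = 53, Q* = 327.5.
New equilibrium: 645.5 - 6P = 37.5 + 7P, so 608 = 13P and P' = 608/13; Q' = 645.5 − 6(608/13) = 9487/26.

P' = 608/13, Q' = 9487/26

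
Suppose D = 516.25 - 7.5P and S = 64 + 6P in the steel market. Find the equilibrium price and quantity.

P* = 33.5, Q* = 265

Set D = S: 516.25 - 7.5P = 64 + 6P.
452.25 = 13.5P, so P* = 33.5.
Q* = 516.25 − 7.5(33.5) = 265.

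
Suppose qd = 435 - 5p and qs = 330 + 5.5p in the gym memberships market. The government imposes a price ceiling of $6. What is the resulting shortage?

Equilibrium price would be p* = 10, so the ceiling at 6 binds.
At p = 6: qd = 435 − 5(6) = 405, qs = 330 + 5.5(6) = 363.
Shortage = 405 − 363 = 42.

Shortage = 42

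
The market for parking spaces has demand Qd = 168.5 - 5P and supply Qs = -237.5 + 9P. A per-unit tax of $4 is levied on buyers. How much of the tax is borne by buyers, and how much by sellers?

Buyers bear 18/7, sellers bear 10/7

Pre-tax equilibrium: P* = 29, Q* = 23.5.
Tax on buyers shifts demand to Qd = 168.5 − 5(P + 4) = 148.5 - 5P.
148.5 - 5P = -237.5 + 9P gives seller price Ps = 193/7; buyers pay Pb = 193/7 + 4 = 221/7.
New quantity: Q = 168.5 − 5(221/7) = 149/14.
Buyer burden = 221/7 − 29 = 18/7; seller burden = 29 − 193/7 = 10/7.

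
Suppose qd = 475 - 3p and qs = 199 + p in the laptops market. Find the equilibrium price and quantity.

p* = 69, q* = 268

Set qd = qs: 475 - 3p = 199 + p.
276 = 4p, so p* = 69.
q* = 475 − 3(69) = 268.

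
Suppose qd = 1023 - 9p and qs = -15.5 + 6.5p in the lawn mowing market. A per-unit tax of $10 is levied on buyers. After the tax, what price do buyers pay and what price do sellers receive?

Pre-tax equilibrium: p* = 67, q* = 420.
Tax on buyers shifts demand to qd = 1023 − 9(p + 10) = 933 - 9p.
933 - 9p = -15.5 + 6.5p gives seller price ps = 1897/31; buyers pay pb = 1897/31 + 10 = 2207/31.
New quantity: q = 1023 − 9(2207/31) = 11850/31.

Buyers pay 2207/31, sellers receive 1897/31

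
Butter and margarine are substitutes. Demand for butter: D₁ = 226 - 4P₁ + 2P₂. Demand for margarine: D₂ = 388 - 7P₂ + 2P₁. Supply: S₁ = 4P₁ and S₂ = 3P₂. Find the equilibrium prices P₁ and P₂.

Market 1: 226 - 4P₁ + 2P₂ = 4P₁ → 8P₁ - 2P₂ = 226.
Market 2: 10P₂ - 2P₁ = 388.
Eliminating P₂: 10×(1) + 2×(2) gives 76P₁ = 3036, so P₁ = 759/19.
Back-substitute into (2): P₂ = (388 + 2×759/19) / 10 = 889/19.

P₁ = 759/19, P₂ = 889/19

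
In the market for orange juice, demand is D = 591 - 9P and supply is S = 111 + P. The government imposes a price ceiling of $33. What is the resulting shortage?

Equilibrium price would be P* = 48, so the ceiling at 33 binds.
At P = 33: D = 591 − 9(33) = 294, S = 111 + 1(33) = 144.
Shortage = 294 − 144 = 150.

Shortage = 150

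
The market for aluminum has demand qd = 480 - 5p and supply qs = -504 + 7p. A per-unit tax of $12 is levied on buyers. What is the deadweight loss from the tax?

Deadweight loss = 210

Pre-tax equilibrium: p* = 82, q* = 70.
Tax on buyers shifts demand to qd = 480 − 5(p + 12) = 420 - 5p.
420 - 5p = -504 + 7p gives seller price ps = 77; buyers pay pb = 77 + 12 = 89.
New quantity: q = 480 − 5(89) = 35.
DWL = ½ × 12 × (70 − 35) = 210.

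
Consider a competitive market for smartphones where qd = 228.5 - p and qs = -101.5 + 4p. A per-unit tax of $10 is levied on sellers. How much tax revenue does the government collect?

Tax revenue = 1545

Pre-tax equilibrium: p* = 66, q* = 162.5.
Tax on sellers shifts supply to qs = -101.5 + 4(p − 10) = -141.5 + 4p.
228.5 - p = -141.5 + 4p gives buyer price pb = 74; sellers receive ps = 74 − 10 = 64.
New quantity: q = 228.5 − 1(74) = 154.5.
Revenue = 10 × 154.5 = 1545.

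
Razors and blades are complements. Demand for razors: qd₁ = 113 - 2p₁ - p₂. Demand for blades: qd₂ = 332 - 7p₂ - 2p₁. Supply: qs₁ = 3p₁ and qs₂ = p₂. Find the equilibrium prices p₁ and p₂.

p₁ = 286/19, p₂ = 717/19

Market 1: 113 - 2p₁ - p₂ = 3p₁ → 5p₁ + p₂ = 113.
Market 2: 8p₂ + 2p₁ = 332.
Eliminating p₂: 8×(1) − 1×(2) gives 38p₁ = 572, so p₁ = 286/19.
Back-substitute into (2): p₂ = (332 − 2×286/19) / 8 = 717/19.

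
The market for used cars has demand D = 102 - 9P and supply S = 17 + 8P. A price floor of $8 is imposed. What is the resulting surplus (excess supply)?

Equilibrium price would be P* = 5, so the floor at 8 binds.
At P = 8: D = 30, S = 81.
Surplus = 81 − 30 = 51.

Surplus = 51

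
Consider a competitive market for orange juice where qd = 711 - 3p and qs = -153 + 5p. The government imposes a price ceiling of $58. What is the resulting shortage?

Equilibrium price would be p* = 108, so the ceiling at 58 binds.
At p = 58: qd = 711 − 3(58) = 537, qs = -153 + 5(58) = 137.
Shortage = 537 − 137 = 400.

Shortage = 400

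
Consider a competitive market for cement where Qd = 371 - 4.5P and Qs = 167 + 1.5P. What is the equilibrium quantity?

Set Qd = Qs: 371 - 4.5P = 167 + 1.5P.
204 = 6P, so P* = 34.
Q* = 371 − 4.5(34) = 218.

Q* = 218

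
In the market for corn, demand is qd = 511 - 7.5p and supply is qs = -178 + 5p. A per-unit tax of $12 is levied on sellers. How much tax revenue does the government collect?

Pre-tax equilibrium: p* = 55.12, q* = 97.6.
Tax on sellers shifts supply to qs = -178 + 5(p − 12) = -238 + 5p.
511 - 7.5p = -238 + 5p gives buyer price pb = 59.92; sellers receive ps = 59.92 − 12 = 47.92.
New quantity: q = 511 − 7.5(59.92) = 61.6.
Revenue = 12 × 61.6 = 739.2.

Tax revenue = 739.2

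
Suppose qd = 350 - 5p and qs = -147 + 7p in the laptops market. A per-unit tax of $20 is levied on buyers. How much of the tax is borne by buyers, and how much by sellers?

Pre-tax equilibrium: p* = 497/12, q* = 1715/12.
Tax on buyers shifts demand to qd = 350 − 5(p + 20) = 250 - 5p.
250 - 5p = -147 + 7p gives seller price ps = 397/12; buyers pay pb = 397/12 + 20 = 637/12.
New quantity: q = 350 − 5(637/12) = 1015/12.
Buyer burden = 637/12 − 497/12 = 35/3; seller burden = 497/12 − 397/12 = 25/3.

Buyers bear 35/3, sellers bear 25/3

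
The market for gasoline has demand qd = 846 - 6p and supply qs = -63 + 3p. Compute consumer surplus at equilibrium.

Consumer surplus = 4800

Equilibrium: 846 - 6p = -63 + 3p gives p* = 101, q* = 240.
Demand choke price (qd = 0): p = 141.
CS = ½(141 − 101)(240) = 4800.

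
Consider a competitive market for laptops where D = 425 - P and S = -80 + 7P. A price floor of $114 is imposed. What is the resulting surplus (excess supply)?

Equilibrium price would be P* = 63.125, so the floor at 114 binds.
At P = 114: D = 311, S = 718.
Surplus = 718 − 311 = 407.

Surplus = 407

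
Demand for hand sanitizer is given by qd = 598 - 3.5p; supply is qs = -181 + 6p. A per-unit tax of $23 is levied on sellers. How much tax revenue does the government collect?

Tax revenue = 113689/19

Pre-tax equilibrium: p* = 82, q* = 311.
Tax on sellers shifts supply to qs = -181 + 6(p − 23) = -319 + 6p.
598 - 3.5p = -319 + 6p gives buyer price pb = 1834/19; sellers receive ps = 1834/19 − 23 = 1397/19.
New quantity: q = 598 − 3.5(1834/19) = 4943/19.
Revenue = 23 × 4943/19 = 113689/19.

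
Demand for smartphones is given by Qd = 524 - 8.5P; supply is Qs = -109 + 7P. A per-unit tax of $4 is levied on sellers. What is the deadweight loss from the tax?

Deadweight loss = 952/31

Pre-tax equilibrium: P* = 1266/31, Q* = 5483/31.
Tax on sellers shifts supply to Qs = -109 + 7(P − 4) = -137 + 7P.
524 - 8.5P = -137 + 7P gives buyer price Pb = 1322/31; sellers receive Ps = 1322/31 − 4 = 1198/31.
New quantity: Q = 524 − 8.5(1322/31) = 5007/31.
DWL = ½ × 4 × (5483/31 − 5007/31) = 952/31.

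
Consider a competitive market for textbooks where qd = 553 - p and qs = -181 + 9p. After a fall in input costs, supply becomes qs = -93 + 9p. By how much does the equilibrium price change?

Δp = -8.8

Original equilibrium: p* = 73.4, q* = 479.6.
New equilibrium: 553 - p = -93 + 9p, so 646 = 10p and p' = 64.6; q' = 553 − 1(64.6) = 488.4.
Change in price: 64.6 − 73.4 = -8.8.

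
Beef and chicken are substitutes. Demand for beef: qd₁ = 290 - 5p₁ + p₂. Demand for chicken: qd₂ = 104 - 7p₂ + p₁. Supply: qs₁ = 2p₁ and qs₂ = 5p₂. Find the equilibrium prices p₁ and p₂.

p₁ = 3584/83, p₂ = 1018/83

Market 1: 290 - 5p₁ + p₂ = 2p₁ → 7p₁ - p₂ = 290.
Market 2: 12p₂ - p₁ = 104.
Eliminating p₂: 12×(1) + 1×(2) gives 83p₁ = 3584, so p₁ = 3584/83.
Back-substitute into (2): p₂ = (104 + 1×3584/83) / 12 = 1018/83.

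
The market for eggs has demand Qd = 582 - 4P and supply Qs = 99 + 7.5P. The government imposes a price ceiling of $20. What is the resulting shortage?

Equilibrium price would be P* = 42, so the ceiling at 20 binds.
At P = 20: Qd = 582 − 4(20) = 502, Qs = 99 + 7.5(20) = 249.
Shortage = 502 − 249 = 253.

Shortage = 253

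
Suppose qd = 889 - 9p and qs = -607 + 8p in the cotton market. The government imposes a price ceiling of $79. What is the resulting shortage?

Equilibrium price would be p* = 88, so the ceiling at 79 binds.
At p = 79: qd = 889 − 9(79) = 178, qs = -607 + 8(79) = 25.
Shortage = 178 − 25 = 153.

Shortage = 153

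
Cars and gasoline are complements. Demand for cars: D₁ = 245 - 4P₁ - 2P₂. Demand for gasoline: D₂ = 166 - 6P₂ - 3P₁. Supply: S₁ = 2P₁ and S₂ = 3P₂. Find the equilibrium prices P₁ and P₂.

Market 1: 245 - 4P₁ - 2P₂ = 2P₁ → 6P₁ + 2P₂ = 245.
Market 2: 9P₂ + 3P₁ = 166.
Eliminating P₂: 9×(1) − 2×(2) gives 48P₁ = 1873, so P₁ = 1873/48.
Back-substitute into (2): P₂ = (166 − 3×1873/48) / 9 = 5.4375.

P₁ = 1873/48, P₂ = 5.4375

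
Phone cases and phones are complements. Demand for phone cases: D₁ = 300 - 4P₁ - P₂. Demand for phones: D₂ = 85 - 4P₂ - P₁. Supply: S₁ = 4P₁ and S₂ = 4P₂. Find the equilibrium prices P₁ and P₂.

Market 1: 300 - 4P₁ - P₂ = 4P₁ → 8P₁ + P₂ = 300.
Market 2: 8P₂ + P₁ = 85.
Eliminating P₂: 8×(1) − 1×(2) gives 63P₁ = 2315, so P₁ = 2315/63.
Back-substitute into (2): P₂ = (85 − 1×2315/63) / 8 = 380/63.

P₁ = 2315/63, P₂ = 380/63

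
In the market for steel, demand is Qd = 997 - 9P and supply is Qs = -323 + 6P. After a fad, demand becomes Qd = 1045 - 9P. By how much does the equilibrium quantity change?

ΔQ = 19.2

Original equilibrium: P* = 88, Q* = 205.
New equilibrium: 1045 - 9P = -323 + 6P, so 1368 = 15P and P' = 91.2; Q' = 1045 − 9(91.2) = 224.2.
Change in quantity: 224.2 − 205 = 19.2.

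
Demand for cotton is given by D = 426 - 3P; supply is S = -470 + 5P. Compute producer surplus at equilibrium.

Equilibrium: 426 - 3P = -470 + 5P gives P* = 112, Q* = 90.
Supply starts at P = 94 (where S = 0).
PS = ½(112 − 94)(90) = 810.

Producer surplus = 810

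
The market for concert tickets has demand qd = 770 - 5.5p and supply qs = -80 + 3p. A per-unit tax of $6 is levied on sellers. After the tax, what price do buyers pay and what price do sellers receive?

Buyers pay 1736/17, sellers receive 1634/17

Pre-tax equilibrium: p* = 100, q* = 220.
Tax on sellers shifts supply to qs = -80 + 3(p − 6) = -98 + 3p.
770 - 5.5p = -98 + 3p gives buyer price pb = 1736/17; sellers receive ps = 1736/17 − 6 = 1634/17.
New quantity: q = 770 − 5.5(1736/17) = 3542/17.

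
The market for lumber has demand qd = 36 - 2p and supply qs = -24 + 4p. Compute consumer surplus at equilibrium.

Consumer surplus = 64

Equilibrium: 36 - 2p = -24 + 4p gives p* = 10, q* = 16.
Demand choke price (qd = 0): p = 18.
CS = ½(18 − 10)(16) = 64.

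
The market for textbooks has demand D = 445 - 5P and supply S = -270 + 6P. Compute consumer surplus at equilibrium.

Consumer surplus = 1440

Equilibrium: 445 - 5P = -270 + 6P gives P* = 65, Q* = 120.
Demand choke price (D = 0): P = 89.
CS = ½(89 − 65)(120) = 1440.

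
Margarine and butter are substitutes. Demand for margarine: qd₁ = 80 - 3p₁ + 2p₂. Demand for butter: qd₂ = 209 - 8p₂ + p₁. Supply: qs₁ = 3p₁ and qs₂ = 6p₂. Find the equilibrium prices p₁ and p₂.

Market 1: 80 - 3p₁ + 2p₂ = 3p₁ → 6p₁ - 2p₂ = 80.
Market 2: 14p₂ - p₁ = 209.
Eliminating p₂: 14×(1) + 2×(2) gives 82p₁ = 1538, so p₁ = 769/41.
Back-substitute into (2): p₂ = (209 + 1×769/41) / 14 = 667/41.

p₁ = 769/41, p₂ = 667/41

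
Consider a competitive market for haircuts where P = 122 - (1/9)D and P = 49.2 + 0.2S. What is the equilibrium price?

P* = 96

Set the two price expressions equal: 122 - (1/9)Q = 49.2 + 0.2Q.
72.8 = (14/45)Q, so Q* = 234.
P* = 122 − (1/9)(234) = 96.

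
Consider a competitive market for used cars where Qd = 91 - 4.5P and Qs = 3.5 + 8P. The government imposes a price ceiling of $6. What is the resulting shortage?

Shortage = 12.5

Equilibrium price would be P* = 7, so the ceiling at 6 binds.
At P = 6: Qd = 91 − 4.5(6) = 64, Qs = 3.5 + 8(6) = 51.5.
Shortage = 64 − 51.5 = 12.5.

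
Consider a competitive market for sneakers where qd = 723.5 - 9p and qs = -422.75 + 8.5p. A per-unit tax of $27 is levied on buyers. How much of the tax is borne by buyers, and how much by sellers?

Pre-tax equilibrium: p* = 65.5, q* = 134.
Tax on buyers shifts demand to qd = 723.5 − 9(p + 27) = 480.5 - 9p.
480.5 - 9p = -422.75 + 8.5p gives seller price ps = 3613/70; buyers pay pb = 3613/70 + 27 = 5503/70.
New quantity: q = 723.5 − 9(5503/70) = 559/35.
Buyer burden = 5503/70 − 65.5 = 459/35; seller burden = 65.5 − 3613/70 = 486/35.

Buyers bear 459/35, sellers bear 486/35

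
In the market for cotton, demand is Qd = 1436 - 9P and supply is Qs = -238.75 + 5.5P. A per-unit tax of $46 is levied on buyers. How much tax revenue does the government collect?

Tax revenue = 319447/29

Pre-tax equilibrium: P* = 115.5, Q* = 396.5.
Tax on buyers shifts demand to Qd = 1436 − 9(P + 46) = 1022 - 9P.
1022 - 9P = -238.75 + 5.5P gives seller price Ps = 5043/58; buyers pay Pb = 5043/58 + 46 = 7711/58.
New quantity: Q = 1436 − 9(7711/58) = 13889/58.
Revenue = 46 × 13889/58 = 319447/29.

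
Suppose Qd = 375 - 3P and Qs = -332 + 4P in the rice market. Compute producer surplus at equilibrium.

Equilibrium: 375 - 3P = -332 + 4P gives P* = 101, Q* = 72.
Supply starts at P = 83 (where Qs = 0).
PS = ½(101 − 83)(72) = 648.

Producer surplus = 648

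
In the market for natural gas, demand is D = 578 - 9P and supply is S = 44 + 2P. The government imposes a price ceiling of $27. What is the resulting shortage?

Equilibrium price would be P* = 534/11, so the ceiling at 27 binds.
At P = 27: D = 578 − 9(27) = 335, S = 44 + 2(27) = 98.
Shortage = 335 − 98 = 237.

Shortage = 237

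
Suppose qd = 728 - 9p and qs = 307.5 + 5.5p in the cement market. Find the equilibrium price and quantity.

p* = 29, q* = 467

Set qd = qs: 728 - 9p = 307.5 + 5.5p.
420.5 = 14.5p, so p* = 29.
q* = 728 − 9(29) = 467.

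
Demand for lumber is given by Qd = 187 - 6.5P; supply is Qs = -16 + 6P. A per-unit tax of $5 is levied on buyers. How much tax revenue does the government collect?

Pre-tax equilibrium: P* = 16.24, Q* = 81.44.
Tax on buyers shifts demand to Qd = 187 − 6.5(P + 5) = 154.5 - 6.5P.
154.5 - 6.5P = -16 + 6P gives seller price Ps = 13.64; buyers pay Pb = 13.64 + 5 = 18.64.
New quantity: Q = 187 − 6.5(18.64) = 65.84.
Revenue = 5 × 65.84 = 329.2.

Tax revenue = 329.2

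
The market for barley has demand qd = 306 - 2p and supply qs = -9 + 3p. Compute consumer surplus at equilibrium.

Consumer surplus = 8100

Equilibrium: 306 - 2p = -9 + 3p gives p* = 63, q* = 180.
Demand choke price (qd = 0): p = 153.
CS = ½(153 − 63)(180) = 8100.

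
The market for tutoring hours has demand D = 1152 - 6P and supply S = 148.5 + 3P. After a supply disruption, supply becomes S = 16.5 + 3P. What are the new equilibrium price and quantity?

Original equilibrium: P* = 111.5, Q* = 483.
New equilibrium: 1152 - 6P = 16.5 + 3P, so 1135.5 = 9P and P' = 757/6; Q' = 1152 − 6(757/6) = 395.

P' = 757/6, Q' = 395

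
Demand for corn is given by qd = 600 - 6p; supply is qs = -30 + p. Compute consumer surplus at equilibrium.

Consumer surplus = 300

Equilibrium: 600 - 6p = -30 + p gives p* = 90, q* = 60.
Demand choke price (qd = 0): p = 100.
CS = ½(100 − 90)(60) = 300.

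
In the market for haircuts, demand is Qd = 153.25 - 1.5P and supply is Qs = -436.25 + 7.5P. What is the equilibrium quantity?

Set Qd = Qs: 153.25 - 1.5P = -436.25 + 7.5P.
589.5 = 9P, so P* = 65.5.
Q* = 153.25 − 1.5(65.5) = 55.

Q* = 55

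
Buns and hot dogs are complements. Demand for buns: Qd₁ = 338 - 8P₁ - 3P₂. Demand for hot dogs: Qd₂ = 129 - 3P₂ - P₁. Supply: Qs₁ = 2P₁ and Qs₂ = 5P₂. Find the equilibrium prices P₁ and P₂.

Market 1: 338 - 8P₁ - 3P₂ = 2P₁ → 10P₁ + 3P₂ = 338.
Market 2: 8P₂ + P₁ = 129.
Eliminating P₂: 8×(1) − 3×(2) gives 77P₁ = 2317, so P₁ = 331/11.
Back-substitute into (2): P₂ = (129 − 1×331/11) / 8 = 136/11.

P₁ = 331/11, P₂ = 136/11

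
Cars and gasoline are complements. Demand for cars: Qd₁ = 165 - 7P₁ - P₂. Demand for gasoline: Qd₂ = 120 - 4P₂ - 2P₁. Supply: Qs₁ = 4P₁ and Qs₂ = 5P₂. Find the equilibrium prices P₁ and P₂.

Market 1: 165 - 7P₁ - P₂ = 4P₁ → 11P₁ + P₂ = 165.
Market 2: 9P₂ + 2P₁ = 120.
Eliminating P₂: 9×(1) − 1×(2) gives 97P₁ = 1365, so P₁ = 1365/97.
Back-substitute into (2): P₂ = (120 − 2×1365/97) / 9 = 990/97.

P₁ = 1365/97, P₂ = 990/97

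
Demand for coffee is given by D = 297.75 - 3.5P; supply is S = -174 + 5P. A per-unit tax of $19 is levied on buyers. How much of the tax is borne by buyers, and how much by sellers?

Pre-tax equilibrium: P* = 55.5, Q* = 103.5.
Tax on buyers shifts demand to D = 297.75 − 3.5(P + 19) = 231.25 - 3.5P.
231.25 - 3.5P = -174 + 5P gives seller price Ps = 1621/34; buyers pay Pb = 1621/34 + 19 = 2267/34.
New quantity: Q = 297.75 − 3.5(2267/34) = 2189/34.
Buyer burden = 2267/34 − 55.5 = 190/17; seller burden = 55.5 − 1621/34 = 133/17.

Buyers bear 190/17, sellers bear 133/17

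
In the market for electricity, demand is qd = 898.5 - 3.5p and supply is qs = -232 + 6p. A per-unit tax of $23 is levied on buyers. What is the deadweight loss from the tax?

Deadweight loss = 11109/19

Pre-tax equilibrium: p* = 119, q* = 482.
Tax on buyers shifts demand to qd = 898.5 − 3.5(p + 23) = 818 - 3.5p.
818 - 3.5p = -232 + 6p gives seller price ps = 2100/19; buyers pay pb = 2100/19 + 23 = 2537/19.
New quantity: q = 898.5 − 3.5(2537/19) = 8192/19.
DWL = ½ × 23 × (482 − 8192/19) = 11109/19.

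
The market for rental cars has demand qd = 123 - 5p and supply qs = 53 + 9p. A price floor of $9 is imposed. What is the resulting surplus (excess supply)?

Equilibrium price would be p* = 5, so the floor at 9 binds.
At p = 9: qd = 78, qs = 134.
Surplus = 134 − 78 = 56.

Surplus = 56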